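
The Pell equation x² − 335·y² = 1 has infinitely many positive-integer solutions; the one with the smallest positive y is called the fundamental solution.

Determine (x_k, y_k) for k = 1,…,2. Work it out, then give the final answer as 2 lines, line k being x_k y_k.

√335 = [18; 3,3,3,36, …], period ℓ=4 (even) → k=3
i=0: a=18 ⇒ p=18, q=1
…
i=2: a=3 ⇒ p=183, q=10
i=3: a=3 ⇒ p=604, q=33
→ (604, 33).  Check: 604²=364816, 335·33²=364815, difference 1.
(x_2, y_2) = (604·604 + 335·33·33, 604·33 + 33·604) = (729631, 39864)

604 33
729631 39864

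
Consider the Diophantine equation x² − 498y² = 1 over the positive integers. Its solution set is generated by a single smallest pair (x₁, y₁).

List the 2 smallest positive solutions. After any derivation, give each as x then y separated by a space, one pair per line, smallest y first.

179777 8056
64639539457 2896567024

√498 = [22; 3,6,22,6,3,44, …], period ℓ=6 (even) → k=5
i=0: a=22 ⇒ p=22, q=1
i=1: a=3 ⇒ p=67, q=3
i=2: a=6 ⇒ p=424, q=19
…
i=4: a=6 ⇒ p=56794, q=2545
i=5: a=3 ⇒ p=179777, q=8056
(x₁, y₁) = (179777, 8056);  179777² − 498·8056² = 1 ✓
(179777+8056√498)^2 = 64639539457 + 2896567024√498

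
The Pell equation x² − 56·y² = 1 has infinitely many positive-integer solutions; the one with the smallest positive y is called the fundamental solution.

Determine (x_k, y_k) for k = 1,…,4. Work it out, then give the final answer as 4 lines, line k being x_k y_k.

15 2
449 60
13455 1798
403201 53880

√56 = [7; 2,14, …], period ℓ=2 (even) → k=1
k=0  a_k=7  p_k/q_k = 7/1
k=1  a_k=2  p_k/q_k = 15/2
fundamental: x₁=15, y₁=2  (since 225 − 56·4 = 1)
n=2: (15,2)∘(15,2) = (15·15+56·2·2, 15·2+2·15) = (449,60)
n=3: (449,60)∘(15,2) = (15·449+56·2·60, 15·60+2·449) = (13455,1798)
n=4: (13455,1798)∘(15,2) = (15·13455+56·2·1798, 15·1798+2·13455) = (403201,53880)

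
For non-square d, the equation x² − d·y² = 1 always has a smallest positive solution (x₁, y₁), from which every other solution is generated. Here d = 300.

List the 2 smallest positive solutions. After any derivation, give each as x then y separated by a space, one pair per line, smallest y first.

1351 78
3650401 210756

d=300: √d = [17; 3,8,3,34] (ℓ=4, even), read p_3/q_3
k=0  a_k=17  p_k/q_k = 17/1
…
k=2  a_k=8  p_k/q_k = 433/25
k=3  a_k=3  p_k/q_k = 1351/78
→ (1351, 78).  Check: 1351²=1825201, 300·78²=1825200, difference 1.
(x_2, y_2) = (1351·1351 + 300·78·78, 1351·78 + 78·1351) = (3650401, 210756)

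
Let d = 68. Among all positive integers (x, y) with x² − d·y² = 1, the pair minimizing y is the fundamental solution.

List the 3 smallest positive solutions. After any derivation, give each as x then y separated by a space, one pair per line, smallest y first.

33 4
2177 264
143649 17420

d=68: √d = [8; 4,16] (ℓ=2, even), read p_1/q_1
k=0  a_k=8  p_k/q_k = 8/1
k=1  a_k=4  p_k/q_k = 33/4
→ (33, 4).  Check: 33²=1089, 68·4²=1088, difference 1.
(x_2, y_2) = (33·33 + 68·4·4, 33·4 + 4·33) = (2177, 264)
(x_3, y_3) = (33·2177 + 68·4·264, 33·264 + 4·2177) = (143649, 17420)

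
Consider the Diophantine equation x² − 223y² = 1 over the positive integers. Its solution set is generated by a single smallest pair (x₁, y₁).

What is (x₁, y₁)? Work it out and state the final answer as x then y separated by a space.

[14; 1,13,1,28] for √223; ℓ=4 ⇒ convergent index 3
k=0  a_k=14  p_k/q_k = 14/1
k=1  a_k=1  p_k/q_k = 15/1
k=2  a_k=13  p_k/q_k = 209/14
k=3  a_k=1  p_k/q_k = 224/15
fundamental: x₁=224, y₁=15  (since 50176 − 223·225 = 1)

224 15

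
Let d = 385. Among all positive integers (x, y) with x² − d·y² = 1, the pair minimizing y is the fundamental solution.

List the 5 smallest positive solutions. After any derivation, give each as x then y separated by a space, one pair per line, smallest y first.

d=385: √d = [19; 1,1,1,1,1,…,1,1,38] (ℓ=16, even), read p_15/q_15
i=0: a=19 ⇒ p=19, q=1
i=1: a=1 ⇒ p=20, q=1
…
i=3: a=1 ⇒ p=59, q=3
i=4: a=1 ⇒ p=98, q=5
…
i=6: a=3 ⇒ p=569, q=29
i=7: a=1 ⇒ p=726, q=37
…
i=9: a=1 ⇒ p=2747, q=140
i=10: a=3 ⇒ p=10262, q=523
i=11: a=1 ⇒ p=13009, q=663
i=12: a=1 ⇒ p=23271, q=1186
i=13: a=1 ⇒ p=36280, q=1849
i=14: a=1 ⇒ p=59551, q=3035
i=15: a=1 ⇒ p=95831, q=4884
(x₁, y₁) = (95831, 4884);  95831² − 385·4884² = 1 ✓
n=2: (95831,4884)∘(95831,4884) = (95831·95831+385·4884·4884, 95831·4884+4884·95831) = (18367161121,936077208)
n=3: (18367161121,936077208)∘(95831,4884) = (95831·18367161121+385·4884·936077208, 95831·936077208+4884·18367161121) = (3520286834677271,179410429834812)
n=4: (3520286834677271,179410429834812)∘(95831,4884) = (95831·3520286834677271+385·4884·179410429834812, 95831·179410429834812+4884·3520286834677271) = (674705215289547953281,34386161802063660336)
n=5: (674705215289547953281,34386161802063660336)∘(95831,4884) = (95831·674705215289547953281+385·4884·34386161802063660336, 95831·34386161802063660336+4884·674705215289547953281) = (129315350969305052987065751,6590520543127714837483620)

95831 4884
18367161121 936077208
3520286834677271 179410429834812
674705215289547953281 34386161802063660336
129315350969305052987065751 6590520543127714837483620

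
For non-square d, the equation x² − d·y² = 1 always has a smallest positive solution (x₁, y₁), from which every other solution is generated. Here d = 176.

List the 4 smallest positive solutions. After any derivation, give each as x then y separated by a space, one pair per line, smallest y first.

√176 → a₀=13, period (3,1,3,26); ℓ=4 even so k=3
k=0  a_k=13  p_k/q_k = 13/1
k=1  a_k=3  p_k/q_k = 40/3
k=2  a_k=1  p_k/q_k = 53/4
k=3  a_k=3  p_k/q_k = 199/15
fundamental: x₁=199, y₁=15  (since 39601 − 176·225 = 1)
n=2: (199,15)∘(199,15) = (199·199+176·15·15, 199·15+15·199) = (79201,5970)
n=3: (79201,5970)∘(199,15) = (199·79201+176·15·5970, 199·5970+15·79201) = (31521799,2376045)
n=4: (31521799,2376045)∘(199,15) = (199·31521799+176·15·2376045, 199·2376045+15·31521799) = (12545596801,945659940)

199 15
79201 5970
31521799 2376045
12545596801 945659940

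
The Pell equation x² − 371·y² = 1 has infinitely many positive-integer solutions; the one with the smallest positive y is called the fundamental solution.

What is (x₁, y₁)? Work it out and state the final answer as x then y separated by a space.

√371 → a₀=19, period (3,1,4,1,3,38); ℓ=6 even so k=5
k=0  a_k=19  p_k/q_k = 19/1
k=1  a_k=3  p_k/q_k = 58/3
k=2  a_k=1  p_k/q_k = 77/4
k=3  a_k=4  p_k/q_k = 366/19
k=4  a_k=1  p_k/q_k = 443/23
k=5  a_k=3  p_k/q_k = 1695/88
fundamental: x₁=1695, y₁=88  (since 2873025 − 371·7744 = 1)

1695 88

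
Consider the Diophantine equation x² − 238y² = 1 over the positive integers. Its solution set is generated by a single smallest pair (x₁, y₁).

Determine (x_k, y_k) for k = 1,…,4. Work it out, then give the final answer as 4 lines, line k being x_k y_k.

11663 756
272051137 17634456
6345864809999 411341319900
148023642285985537 9594947610352944

√238 = [15; 2,2,1,14,1,2,2,30, …], period ℓ=8 (even) → k=7
i=0: a=15 ⇒ p=15, q=1
…
i=2: a=2 ⇒ p=77, q=5
…
i=5: a=1 ⇒ p=1697, q=110
i=6: a=2 ⇒ p=4983, q=323
i=7: a=2 ⇒ p=11663, q=756
(x₁, y₁) = (11663, 756);  11663² − 238·756² = 1 ✓
(x_2, y_2) = (11663·11663 + 238·756·756, 11663·756 + 756·11663) = (272051137, 17634456)
(x_3, y_3) = (11663·272051137 + 238·756·17634456, 11663·17634456 + 756·272051137) = (6345864809999, 411341319900)
(x_4, y_4) = (11663·6345864809999 + 238·756·411341319900, 11663·411341319900 + 756·6345864809999) = (148023642285985537, 9594947610352944)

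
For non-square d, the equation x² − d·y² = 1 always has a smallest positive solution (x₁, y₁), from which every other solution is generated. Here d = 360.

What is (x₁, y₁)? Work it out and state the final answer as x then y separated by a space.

[18; 1,36] for √360; ℓ=2 ⇒ convergent index 1
i=0: a=18 ⇒ p=18, q=1
i=1: a=1 ⇒ p=19, q=1
fundamental: x₁=19, y₁=1  (since 361 − 360·1 = 1)

19 1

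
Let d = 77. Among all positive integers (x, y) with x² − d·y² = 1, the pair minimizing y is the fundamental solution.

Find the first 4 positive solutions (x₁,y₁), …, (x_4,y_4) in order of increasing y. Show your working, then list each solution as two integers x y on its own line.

d=77: √d = [8; 1,3,2,3,1,16] (ℓ=6, even), read p_5/q_5
i=0: a=8 ⇒ p=8, q=1
…
i=4: a=3 ⇒ p=272, q=31
i=5: a=1 ⇒ p=351, q=40
(x₁, y₁) = (351, 40);  351² − 77·40² = 1 ✓
(351+40√77)^2 = 246401 + 28080√77
(351+40√77)^3 = 172973151 + 19712120√77
(351+40√77)^4 = 121426905601 + 13837880160√77

351 40
246401 28080
172973151 19712120
121426905601 13837880160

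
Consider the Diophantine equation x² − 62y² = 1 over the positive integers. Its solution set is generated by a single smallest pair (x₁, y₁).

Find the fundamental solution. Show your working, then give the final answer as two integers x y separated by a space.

d=62: √d = [7; 1,6,1,14] (ℓ=4, even), read p_3/q_3
k=0  a_k=7  p_k/q_k = 7/1
…
k=2  a_k=6  p_k/q_k = 55/7
k=3  a_k=1  p_k/q_k = 63/8
fundamental: x₁=63, y₁=8  (since 3969 − 62·64 = 1)

63 8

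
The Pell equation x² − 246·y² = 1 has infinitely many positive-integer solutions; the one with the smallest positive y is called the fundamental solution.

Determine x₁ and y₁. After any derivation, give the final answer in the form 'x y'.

88805 5662

√246 → a₀=15, period (1,2,5,1,14,1,5,2,1,30); ℓ=10 even so k=9
k=0  a_k=15  p_k/q_k = 15/1
…
k=8  a_k=2  p_k/q_k = 60777/3875
k=9  a_k=1  p_k/q_k = 88805/5662
→ (88805, 5662).  Check: 88805²=7886328025, 246·5662²=7886328024, difference 1.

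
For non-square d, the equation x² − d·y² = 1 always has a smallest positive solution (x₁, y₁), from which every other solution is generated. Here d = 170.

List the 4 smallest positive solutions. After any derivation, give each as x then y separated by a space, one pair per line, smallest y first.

√170 → a₀=13, period (26); ℓ=1 odd so k=1
k=0  a_k=13  p_k/q_k = 13/1
k=1  a_k=26  p_k/q_k = 339/26
→ (339, 26).  Check: 339²=114921, 170·26²=114920, difference 1.
(x_2, y_2) = (339·339 + 170·26·26, 339·26 + 26·339) = (229841, 17628)
(x_3, y_3) = (339·229841 + 170·26·17628, 339·17628 + 26·229841) = (155831859, 11951758)
(x_4, y_4) = (339·155831859 + 170·26·11951758, 339·11951758 + 26·155831859) = (105653770561, 8103274296)

339 26
229841 17628
155831859 11951758
105653770561 8103274296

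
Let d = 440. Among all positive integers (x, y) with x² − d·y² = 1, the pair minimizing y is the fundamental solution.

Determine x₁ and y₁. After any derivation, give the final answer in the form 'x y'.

21 1

d=440: √d = [20; 1,40] (ℓ=2, even), read p_1/q_1
step 0: (20, 1)  from 20·(1,0) + (0,1)
step 1: (21, 1)  from 1·(20,1) + (1,0)
→ (21, 1).  Check: 21²=441, 440·1²=440, difference 1.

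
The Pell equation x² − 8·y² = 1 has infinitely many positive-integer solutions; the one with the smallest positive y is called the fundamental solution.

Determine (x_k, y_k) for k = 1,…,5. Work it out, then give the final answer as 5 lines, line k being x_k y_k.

[2; 1,4] for √8; ℓ=2 ⇒ convergent index 1
step 0: (2, 1)  from 2·(1,0) + (0,1)
step 1: (3, 1)  from 1·(2,1) + (1,0)
(x₁, y₁) = (3, 1);  3² − 8·1² = 1 ✓
k=2:  x_2 = 3·3+8·1·1 = 17,  y_2 = 3·1+1·3 = 6
k=3:  x_3 = 3·17+8·1·6 = 99,  y_3 = 3·6+1·17 = 35
k=4:  x_4 = 3·99+8·1·35 = 577,  y_4 = 3·35+1·99 = 204
k=5:  x_5 = 3·577+8·1·204 = 3363,  y_5 = 3·204+1·577 = 1189

3 1
17 6
99 35
577 204
3363 1189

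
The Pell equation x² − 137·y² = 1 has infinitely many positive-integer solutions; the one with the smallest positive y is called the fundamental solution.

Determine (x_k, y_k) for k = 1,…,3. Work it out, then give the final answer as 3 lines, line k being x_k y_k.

6083073 519712
74007554246657 6322892069952
900386710067742990849 76925228065277725280

[11; 1,2,2,1,1,2,2,1,22] for √137; ℓ=9 ⇒ convergent index 17
k=0  a_k=11  p_k/q_k = 11/1
k=1  a_k=1  p_k/q_k = 12/1
…
k=5  a_k=1  p_k/q_k = 199/17
k=6  a_k=2  p_k/q_k = 515/44
k=7  a_k=2  p_k/q_k = 1229/105
k=8  a_k=1  p_k/q_k = 1744/149
…
k=10  a_k=1  p_k/q_k = 41341/3532
k=11  a_k=2  p_k/q_k = 122279/10447
k=12  a_k=2  p_k/q_k = 285899/24426
…
k=14  a_k=1  p_k/q_k = 694077/59299
…
k=16  a_k=2  p_k/q_k = 4286741/366241
k=17  a_k=1  p_k/q_k = 6083073/519712
fundamental: x₁=6083073, y₁=519712  (since 37003777123329 − 137·270100562944 = 1)
(6083073+519712√137)^2 = 74007554246657 + 6322892069952√137
(6083073+519712√137)^3 = 900386710067742990849 + 76925228065277725280√137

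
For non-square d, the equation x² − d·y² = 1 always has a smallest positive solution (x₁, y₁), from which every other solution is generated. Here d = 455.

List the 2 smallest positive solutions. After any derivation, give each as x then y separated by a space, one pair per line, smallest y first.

64 3
8191 384

√455 → a₀=21, period (3,42); ℓ=2 even so k=1
step 0: (21, 1)  from 21·(1,0) + (0,1)
step 1: (64, 3)  from 3·(21,1) + (1,0)
fundamental: x₁=64, y₁=3  (since 4096 − 455·9 = 1)
k=2:  x_2 = 64·64+455·3·3 = 8191,  y_2 = 64·3+3·64 = 384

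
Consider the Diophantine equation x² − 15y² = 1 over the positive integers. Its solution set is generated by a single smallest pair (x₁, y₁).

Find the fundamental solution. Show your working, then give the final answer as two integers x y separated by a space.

d=15: √d = [3; 1,6] (ℓ=2, even), read p_1/q_1
i=0: a=3 ⇒ p=3, q=1
i=1: a=1 ⇒ p=4, q=1
fundamental: x₁=4, y₁=1  (since 16 − 15·1 = 1)

4 1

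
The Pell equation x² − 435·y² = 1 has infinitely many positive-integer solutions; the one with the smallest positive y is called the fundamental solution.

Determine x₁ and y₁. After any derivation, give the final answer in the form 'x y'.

d=435: √d = [20; 1,5,1,40] (ℓ=4, even), read p_3/q_3
i=0: a=20 ⇒ p=20, q=1
…
i=2: a=5 ⇒ p=125, q=6
i=3: a=1 ⇒ p=146, q=7
→ (146, 7).  Check: 146²=21316, 435·7²=21315, difference 1.

146 7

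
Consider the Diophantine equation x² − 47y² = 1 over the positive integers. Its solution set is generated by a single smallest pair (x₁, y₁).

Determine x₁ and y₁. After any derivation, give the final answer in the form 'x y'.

[6; 1,5,1,12] for √47; ℓ=4 ⇒ convergent index 3
i=0: a=6 ⇒ p=6, q=1
…
i=2: a=5 ⇒ p=41, q=6
i=3: a=1 ⇒ p=48, q=7
fundamental: x₁=48, y₁=7  (since 2304 − 47·49 = 1)

48 7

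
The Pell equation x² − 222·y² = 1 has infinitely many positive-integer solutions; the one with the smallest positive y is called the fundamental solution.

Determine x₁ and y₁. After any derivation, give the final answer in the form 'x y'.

√222 → a₀=14, period (1,8,1,28); ℓ=4 even so k=3
i=0: a=14 ⇒ p=14, q=1
…
i=2: a=8 ⇒ p=134, q=9
i=3: a=1 ⇒ p=149, q=10
(x₁, y₁) = (149, 10);  149² − 222·10² = 1 ✓

149 10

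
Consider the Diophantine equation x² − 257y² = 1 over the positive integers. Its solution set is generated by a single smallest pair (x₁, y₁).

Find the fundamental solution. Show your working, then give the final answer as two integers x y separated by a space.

513 32

√257 → a₀=16, period (32); ℓ=1 odd so k=1
step 0: (16, 1)  from 16·(1,0) + (0,1)
step 1: (513, 32)  from 32·(16,1) + (1,0)
fundamental: x₁=513, y₁=32  (since 263169 − 257·1024 = 1)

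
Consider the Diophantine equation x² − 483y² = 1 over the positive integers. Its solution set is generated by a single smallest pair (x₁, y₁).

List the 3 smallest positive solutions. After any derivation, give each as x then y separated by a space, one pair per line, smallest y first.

22 1
967 44
42526 1935

d=483: √d = [21; 1,42] (ℓ=2, even), read p_1/q_1
a_0=21:  p_0=21·1+0=21,  q_0=21·0+1=1
a_1=1:  p_1=1·21+1=22,  q_1=1·1+0=1
fundamental: x₁=22, y₁=1  (since 484 − 483·1 = 1)
n=2: (22,1)∘(22,1) = (22·22+483·1·1, 22·1+1·22) = (967,44)
n=3: (967,44)∘(22,1) = (22·967+483·1·44, 22·44+1·967) = (42526,1935)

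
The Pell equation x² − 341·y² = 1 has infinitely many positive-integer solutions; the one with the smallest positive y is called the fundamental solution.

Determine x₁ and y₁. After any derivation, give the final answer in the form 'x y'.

[18; 2,6,1,8,2,…,6,2,36] for √341; ℓ=14 ⇒ convergent index 13
step 0: (18, 1)  from 18·(1,0) + (0,1)
step 1: (37, 2)  from 2·(18,1) + (1,0)
step 2: (240, 13)  from 6·(37,2) + (18,1)
step 3: (277, 15)  from 1·(240,13) + (37,2)
step 4: (2456, 133)  from 8·(277,15) + (240,13)
step 5: (5189, 281)  from 2·(2456,133) + (277,15)
step 6: (7645, 414)  from 1·(5189,281) + (2456,133)
step 7: (20479, 1109)  from 2·(7645,414) + (5189,281)
step 8: (28124, 1523)  from 1·(20479,1109) + (7645,414)
step 9: (76727, 4155)  from 2·(28124,1523) + (20479,1109)
step 10: (641940, 34763)  from 8·(76727,4155) + (28124,1523)
step 11: (718667, 38918)  from 1·(641940,34763) + (76727,4155)
step 12: (4953942, 268271)  from 6·(718667,38918) + (641940,34763)
step 13: (10626551, 575460)  from 2·(4953942,268271) + (718667,38918)
fundamental: x₁=10626551, y₁=575460  (since 112923586155601 − 341·331154211600 = 1)

10626551 575460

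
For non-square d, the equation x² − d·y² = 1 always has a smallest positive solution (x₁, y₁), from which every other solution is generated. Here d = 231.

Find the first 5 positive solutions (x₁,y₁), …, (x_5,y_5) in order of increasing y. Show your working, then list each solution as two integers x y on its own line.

76 5
11551 760
1755676 115515
266851201 17557520
40559626876 2668627525

d=231: √d = [15; 5,30] (ℓ=2, even), read p_1/q_1
i=0: a=15 ⇒ p=15, q=1
i=1: a=5 ⇒ p=76, q=5
(x₁, y₁) = (76, 5);  76² − 231·5² = 1 ✓
n=2: (76,5)∘(76,5) = (76·76+231·5·5, 76·5+5·76) = (11551,760)
n=3: (11551,760)∘(76,5) = (76·11551+231·5·760, 76·760+5·11551) = (1755676,115515)
n=4: (1755676,115515)∘(76,5) = (76·1755676+231·5·115515, 76·115515+5·1755676) = (266851201,17557520)
n=5: (266851201,17557520)∘(76,5) = (76·266851201+231·5·17557520, 76·17557520+5·266851201) = (40559626876,2668627525)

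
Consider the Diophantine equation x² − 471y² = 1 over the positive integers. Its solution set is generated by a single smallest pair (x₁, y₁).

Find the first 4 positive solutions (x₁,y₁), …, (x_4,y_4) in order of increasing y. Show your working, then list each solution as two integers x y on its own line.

7838695 361188
122890278606049 5662485139320
1926598824915678693415 88772987898323613612
30204041151744689101078780801 1391728752747293974319493360

[21; 1,2,2,1,3,…,2,1,42] for √471; ℓ=14 ⇒ convergent index 13
i=0: a=21 ⇒ p=21, q=1
i=1: a=1 ⇒ p=22, q=1
…
i=4: a=1 ⇒ p=217, q=10
…
i=12: a=2 ⇒ p=5506953, q=253747
i=13: a=1 ⇒ p=7838695, q=361188
fundamental: x₁=7838695, y₁=361188  (since 61445139303025 − 471·130456771344 = 1)
k=2:  x_2 = 7838695·7838695+471·361188·361188 = 122890278606049,  y_2 = 7838695·361188+361188·7838695 = 5662485139320
k=3:  x_3 = 7838695·122890278606049+471·361188·5662485139320 = 1926598824915678693415,  y_3 = 7838695·5662485139320+361188·122890278606049 = 88772987898323613612
k=4:  x_4 = 7838695·1926598824915678693415+471·361188·88772987898323613612 = 30204041151744689101078780801,  y_4 = 7838695·88772987898323613612+361188·1926598824915678693415 = 1391728752747293974319493360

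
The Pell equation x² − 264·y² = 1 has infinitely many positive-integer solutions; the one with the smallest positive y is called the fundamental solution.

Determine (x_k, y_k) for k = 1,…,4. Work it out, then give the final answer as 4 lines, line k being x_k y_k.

√264 → a₀=16, period (4,32); ℓ=2 even so k=1
step 0: (16, 1)  from 16·(1,0) + (0,1)
step 1: (65, 4)  from 4·(16,1) + (1,0)
(x₁, y₁) = (65, 4);  65² − 264·4² = 1 ✓
k=2:  x_2 = 65·65+264·4·4 = 8449,  y_2 = 65·4+4·65 = 520
k=3:  x_3 = 65·8449+264·4·520 = 1098305,  y_3 = 65·520+4·8449 = 67596
k=4:  x_4 = 65·1098305+264·4·67596 = 142771201,  y_4 = 65·67596+4·1098305 = 8786960

65 4
8449 520
1098305 67596
142771201 8786960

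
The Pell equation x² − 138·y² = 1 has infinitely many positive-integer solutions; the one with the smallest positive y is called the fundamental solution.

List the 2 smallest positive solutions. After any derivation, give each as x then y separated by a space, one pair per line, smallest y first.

√138 → a₀=11, period (1,2,1,22); ℓ=4 even so k=3
step 0: (11, 1)  from 11·(1,0) + (0,1)
…
step 2: (35, 3)  from 2·(12,1) + (11,1)
step 3: (47, 4)  from 1·(35,3) + (12,1)
fundamental: x₁=47, y₁=4  (since 2209 − 138·16 = 1)
(47+4√138)^2 = 4417 + 376√138

47 4
4417 376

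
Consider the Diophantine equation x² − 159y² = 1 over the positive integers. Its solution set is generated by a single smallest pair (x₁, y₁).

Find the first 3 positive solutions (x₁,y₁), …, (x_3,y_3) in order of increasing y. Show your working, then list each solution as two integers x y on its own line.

[12; 1,1,1,1,3,1,1,1,1,24] for √159; ℓ=10 ⇒ convergent index 9
step 0: (12, 1)  from 12·(1,0) + (0,1)
…
step 2: (25, 2)  from 1·(13,1) + (12,1)
step 3: (38, 3)  from 1·(25,2) + (13,1)
step 4: (63, 5)  from 1·(38,3) + (25,2)
step 5: (227, 18)  from 3·(63,5) + (38,3)
step 6: (290, 23)  from 1·(227,18) + (63,5)
…
step 8: (807, 64)  from 1·(517,41) + (290,23)
step 9: (1324, 105)  from 1·(807,64) + (517,41)
fundamental: x₁=1324, y₁=105  (since 1752976 − 159·11025 = 1)
k=2:  x_2 = 1324·1324+159·105·105 = 3505951,  y_2 = 1324·105+105·1324 = 278040
k=3:  x_3 = 1324·3505951+159·105·278040 = 9283756924,  y_3 = 1324·278040+105·3505951 = 736249815

1324 105
3505951 278040
9283756924 736249815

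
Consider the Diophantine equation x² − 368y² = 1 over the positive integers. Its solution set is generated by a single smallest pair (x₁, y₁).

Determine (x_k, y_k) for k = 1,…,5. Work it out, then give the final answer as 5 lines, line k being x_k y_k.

d=368: √d = [19; 5,2,5,38] (ℓ=4, even), read p_3/q_3
k=0  a_k=19  p_k/q_k = 19/1
…
k=2  a_k=2  p_k/q_k = 211/11
k=3  a_k=5  p_k/q_k = 1151/60
fundamental: x₁=1151, y₁=60  (since 1324801 − 368·3600 = 1)
n=2: (1151,60)∘(1151,60) = (1151·1151+368·60·60, 1151·60+60·1151) = (2649601,138120)
n=3: (2649601,138120)∘(1151,60) = (1151·2649601+368·60·138120, 1151·138120+60·2649601) = (6099380351,317952180)
n=4: (6099380351,317952180)∘(1151,60) = (1151·6099380351+368·60·317952180, 1151·317952180+60·6099380351) = (14040770918401,731925780240)
n=5: (14040770918401,731925780240)∘(1151,60) = (1151·14040770918401+368·60·731925780240, 1151·731925780240+60·14040770918401) = (32321848554778751,1684892828160300)

1151 60
2649601 138120
6099380351 317952180
14040770918401 731925780240
32321848554778751 1684892828160300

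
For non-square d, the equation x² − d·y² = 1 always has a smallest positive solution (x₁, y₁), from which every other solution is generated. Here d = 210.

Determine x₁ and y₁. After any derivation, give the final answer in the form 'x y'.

d=210: √d = [14; 2,28] (ℓ=2, even), read p_1/q_1
i=0: a=14 ⇒ p=14, q=1
i=1: a=2 ⇒ p=29, q=2
→ (29, 2).  Check: 29²=841, 210·2²=840, difference 1.

29 2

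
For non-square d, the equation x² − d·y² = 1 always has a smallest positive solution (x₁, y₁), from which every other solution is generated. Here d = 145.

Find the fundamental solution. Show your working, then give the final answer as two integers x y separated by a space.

√145 → a₀=12, period (24); ℓ=1 odd so k=1
step 0: (12, 1)  from 12·(1,0) + (0,1)
step 1: (289, 24)  from 24·(12,1) + (1,0)
→ (289, 24).  Check: 289²=83521, 145·24²=83520, difference 1.

289 24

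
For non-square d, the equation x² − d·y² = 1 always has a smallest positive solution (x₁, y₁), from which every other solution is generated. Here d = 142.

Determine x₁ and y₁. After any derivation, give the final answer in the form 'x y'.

143 12

[11; 1,10,1,22] for √142; ℓ=4 ⇒ convergent index 3
a_0=11:  p_0=11·1+0=11,  q_0=11·0+1=1
…
a_2=10:  p_2=10·12+11=131,  q_2=10·1+1=11
a_3=1:  p_3=1·131+12=143,  q_3=1·11+1=12
(x₁, y₁) = (143, 12);  143² − 142·12² = 1 ✓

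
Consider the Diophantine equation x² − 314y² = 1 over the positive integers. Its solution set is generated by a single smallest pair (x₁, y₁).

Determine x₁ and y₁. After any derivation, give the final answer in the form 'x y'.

392499 22150

√314 = [17; 1,2,1,1,2,1,34, …], period ℓ=7 (odd) → k=13
a_0=17:  p_0=17·1+0=17,  q_0=17·0+1=1
a_1=1:  p_1=1·17+1=18,  q_1=1·1+0=1
…
a_3=1:  p_3=1·53+18=71,  q_3=1·3+1=4
…
a_5=2:  p_5=2·124+71=319,  q_5=2·7+4=18
a_6=1:  p_6=1·319+124=443,  q_6=1·18+7=25
a_7=34:  p_7=34·443+319=15381,  q_7=34·25+18=868
…
a_9=2:  p_9=2·15824+15381=47029,  q_9=2·893+868=2654
a_10=1:  p_10=1·47029+15824=62853,  q_10=1·2654+893=3547
…
a_12=2:  p_12=2·109882+62853=282617,  q_12=2·6201+3547=15949
a_13=1:  p_13=1·282617+109882=392499,  q_13=1·15949+6201=22150
(x₁, y₁) = (392499, 22150);  392499² − 314·22150² = 1 ✓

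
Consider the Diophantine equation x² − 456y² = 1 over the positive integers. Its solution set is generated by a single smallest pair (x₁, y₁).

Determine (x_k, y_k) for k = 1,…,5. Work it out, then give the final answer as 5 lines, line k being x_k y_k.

√456 → a₀=21, period (2,1,4,1,2,42); ℓ=6 even so k=5
k=0  a_k=21  p_k/q_k = 21/1
k=1  a_k=2  p_k/q_k = 43/2
k=2  a_k=1  p_k/q_k = 64/3
k=3  a_k=4  p_k/q_k = 299/14
k=4  a_k=1  p_k/q_k = 363/17
k=5  a_k=2  p_k/q_k = 1025/48
fundamental: x₁=1025, y₁=48  (since 1050625 − 456·2304 = 1)
k=2:  x_2 = 1025·1025+456·48·48 = 2101249,  y_2 = 1025·48+48·1025 = 98400
k=3:  x_3 = 1025·2101249+456·48·98400 = 4307559425,  y_3 = 1025·98400+48·2101249 = 201719952
k=4:  x_4 = 1025·4307559425+456·48·201719952 = 8830494720001,  y_4 = 1025·201719952+48·4307559425 = 413525803200
k=5:  x_5 = 1025·8830494720001+456·48·413525803200 = 18102509868442625,  y_5 = 1025·413525803200+48·8830494720001 = 847727694840048

1025 48
2101249 98400
4307559425 201719952
8830494720001 413525803200
18102509868442625 847727694840048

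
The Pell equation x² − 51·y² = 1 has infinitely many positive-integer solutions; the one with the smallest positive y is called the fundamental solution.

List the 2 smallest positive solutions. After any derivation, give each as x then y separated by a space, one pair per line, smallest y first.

50 7
4999 700

d=51: √d = [7; 7,14] (ℓ=2, even), read p_1/q_1
k=0  a_k=7  p_k/q_k = 7/1
k=1  a_k=7  p_k/q_k = 50/7
→ (50, 7).  Check: 50²=2500, 51·7²=2499, difference 1.
(50+7√51)^2 = 4999 + 700√51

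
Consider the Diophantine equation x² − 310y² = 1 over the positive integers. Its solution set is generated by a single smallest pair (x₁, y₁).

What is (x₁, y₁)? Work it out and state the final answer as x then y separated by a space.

848719 48204

d=310: √d = [17; 1,1,1,1,5,…,1,1,34] (ℓ=16, even), read p_15/q_15
i=0: a=17 ⇒ p=17, q=1
i=1: a=1 ⇒ p=18, q=1
i=2: a=1 ⇒ p=35, q=2
i=3: a=1 ⇒ p=53, q=3
i=4: a=1 ⇒ p=88, q=5
i=5: a=5 ⇒ p=493, q=28
i=6: a=3 ⇒ p=1567, q=89
i=7: a=1 ⇒ p=2060, q=117
i=8: a=2 ⇒ p=5687, q=323
…
i=10: a=3 ⇒ p=28928, q=1643
i=11: a=5 ⇒ p=152387, q=8655
i=12: a=1 ⇒ p=181315, q=10298
i=13: a=1 ⇒ p=333702, q=18953
i=14: a=1 ⇒ p=515017, q=29251
i=15: a=1 ⇒ p=848719, q=48204
→ (848719, 48204).  Check: 848719²=720323940961, 310·48204²=720323940960, difference 1.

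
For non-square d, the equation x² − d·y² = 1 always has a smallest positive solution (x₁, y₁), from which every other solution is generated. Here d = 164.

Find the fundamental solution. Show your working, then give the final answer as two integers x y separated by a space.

√164 → a₀=12, period (1,4,6,4,1,24); ℓ=6 even so k=5
a_0=12:  p_0=12·1+0=12,  q_0=12·0+1=1
a_1=1:  p_1=1·12+1=13,  q_1=1·1+0=1
a_2=4:  p_2=4·13+12=64,  q_2=4·1+1=5
a_3=6:  p_3=6·64+13=397,  q_3=6·5+1=31
a_4=4:  p_4=4·397+64=1652,  q_4=4·31+5=129
a_5=1:  p_5=1·1652+397=2049,  q_5=1·129+31=160
fundamental: x₁=2049, y₁=160  (since 4198401 − 164·25600 = 1)

2049 160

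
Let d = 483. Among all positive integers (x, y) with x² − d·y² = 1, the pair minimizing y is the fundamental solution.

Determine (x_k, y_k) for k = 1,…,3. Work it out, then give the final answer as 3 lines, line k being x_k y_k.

√483 → a₀=21, period (1,42); ℓ=2 even so k=1
a_0=21:  p_0=21·1+0=21,  q_0=21·0+1=1
a_1=1:  p_1=1·21+1=22,  q_1=1·1+0=1
(x₁, y₁) = (22, 1);  22² − 483·1² = 1 ✓
k=2:  x_2 = 22·22+483·1·1 = 967,  y_2 = 22·1+1·22 = 44
k=3:  x_3 = 22·967+483·1·44 = 42526,  y_3 = 22·44+1·967 = 1935

22 1
967 44
42526 1935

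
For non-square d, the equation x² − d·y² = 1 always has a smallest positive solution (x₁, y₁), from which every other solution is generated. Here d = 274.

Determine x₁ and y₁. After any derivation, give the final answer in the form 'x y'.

d=274: √d = [16; 1,1,4,4,1,1,32] (ℓ=7, odd), read p_13/q_13
i=0: a=16 ⇒ p=16, q=1
…
i=4: a=4 ⇒ p=629, q=38
…
i=9: a=1 ⇒ p=93011, q=5619
i=10: a=4 ⇒ p=419253, q=25328
…
i=12: a=1 ⇒ p=2189276, q=132259
i=13: a=1 ⇒ p=3959299, q=239190
fundamental: x₁=3959299, y₁=239190  (since 15676048571401 − 274·57211856100 = 1)

3959299 239190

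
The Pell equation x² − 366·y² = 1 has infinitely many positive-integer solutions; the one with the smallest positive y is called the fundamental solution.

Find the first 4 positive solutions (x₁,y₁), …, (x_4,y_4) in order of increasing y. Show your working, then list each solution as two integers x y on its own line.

907925 47458
1648655611249 86176609300
2993711291685588725 156483795997357542
5436130649005627630680001 284151100961715516031400

√366 → a₀=19, period (7,1,1,1,2,12,2,1,1,1,7,38); ℓ=12 even so k=11
step 0: (19, 1)  from 19·(1,0) + (0,1)
…
step 2: (153, 8)  from 1·(134,7) + (19,1)
…
step 4: (440, 23)  from 1·(287,15) + (153,8)
step 5: (1167, 61)  from 2·(440,23) + (287,15)
…
step 7: (30055, 1571)  from 2·(14444,755) + (1167,61)
step 8: (44499, 2326)  from 1·(30055,1571) + (14444,755)
…
step 10: (119053, 6223)  from 1·(74554,3897) + (44499,2326)
step 11: (907925, 47458)  from 7·(119053,6223) + (74554,3897)
→ (907925, 47458).  Check: 907925²=824327805625, 366·47458²=824327805624, difference 1.
n=2: (907925,47458)∘(907925,47458) = (907925·907925+366·47458·47458, 907925·47458+47458·907925) = (1648655611249,86176609300)
n=3: (1648655611249,86176609300)∘(907925,47458) = (907925·1648655611249+366·47458·86176609300, 907925·86176609300+47458·1648655611249) = (2993711291685588725,156483795997357542)
n=4: (2993711291685588725,156483795997357542)∘(907925,47458) = (907925·2993711291685588725+366·47458·156483795997357542, 907925·156483795997357542+47458·2993711291685588725) = (5436130649005627630680001,284151100961715516031400)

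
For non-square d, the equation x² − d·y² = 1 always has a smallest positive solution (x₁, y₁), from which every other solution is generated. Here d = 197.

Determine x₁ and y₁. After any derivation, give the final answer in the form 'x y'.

393 28

[14; 28] for √197; ℓ=1 ⇒ convergent index 1
k=0  a_k=14  p_k/q_k = 14/1
k=1  a_k=28  p_k/q_k = 393/28
fundamental: x₁=393, y₁=28  (since 154449 − 197·784 = 1)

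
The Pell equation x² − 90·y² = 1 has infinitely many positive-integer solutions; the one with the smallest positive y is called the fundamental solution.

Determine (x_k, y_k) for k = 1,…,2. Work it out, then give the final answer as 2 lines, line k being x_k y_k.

19 2
721 76

√90 → a₀=9, period (2,18); ℓ=2 even so k=1
i=0: a=9 ⇒ p=9, q=1
i=1: a=2 ⇒ p=19, q=2
→ (19, 2).  Check: 19²=361, 90·2²=360, difference 1.
(x_2, y_2) = (19·19 + 90·2·2, 19·2 + 2·19) = (721, 76)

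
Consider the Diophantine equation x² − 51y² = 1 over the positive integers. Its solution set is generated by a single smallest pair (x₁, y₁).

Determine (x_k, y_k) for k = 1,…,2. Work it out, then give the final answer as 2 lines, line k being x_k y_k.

d=51: √d = [7; 7,14] (ℓ=2, even), read p_1/q_1
k=0  a_k=7  p_k/q_k = 7/1
k=1  a_k=7  p_k/q_k = 50/7
→ (50, 7).  Check: 50²=2500, 51·7²=2499, difference 1.
(x_2, y_2) = (50·50 + 51·7·7, 50·7 + 7·50) = (4999, 700)

50 7
4999 700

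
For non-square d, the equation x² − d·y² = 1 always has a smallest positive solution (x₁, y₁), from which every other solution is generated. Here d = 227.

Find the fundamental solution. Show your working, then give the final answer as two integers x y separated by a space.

226 15

[15; 15,30] for √227; ℓ=2 ⇒ convergent index 1
step 0: (15, 1)  from 15·(1,0) + (0,1)
step 1: (226, 15)  from 15·(15,1) + (1,0)
(x₁, y₁) = (226, 15);  226² − 227·15² = 1 ✓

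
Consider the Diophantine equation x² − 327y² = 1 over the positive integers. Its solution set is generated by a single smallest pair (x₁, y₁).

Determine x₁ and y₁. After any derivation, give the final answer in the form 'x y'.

d=327: √d = [18; 12,36] (ℓ=2, even), read p_1/q_1
k=0  a_k=18  p_k/q_k = 18/1
k=1  a_k=12  p_k/q_k = 217/12
→ (217, 12).  Check: 217²=47089, 327·12²=47088, difference 1.

217 12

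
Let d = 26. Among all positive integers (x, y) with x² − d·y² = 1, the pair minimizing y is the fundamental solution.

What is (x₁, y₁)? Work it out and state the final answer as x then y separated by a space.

51 10

d=26: √d = [5; 10] (ℓ=1, odd), read p_1/q_1
i=0: a=5 ⇒ p=5, q=1
i=1: a=10 ⇒ p=51, q=10
→ (51, 10).  Check: 51²=2601, 26·10²=2600, difference 1.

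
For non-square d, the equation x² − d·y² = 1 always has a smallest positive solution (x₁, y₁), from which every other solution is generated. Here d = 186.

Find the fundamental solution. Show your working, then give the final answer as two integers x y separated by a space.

7501 550

d=186: √d = [13; 1,1,1,3,4,3,1,1,1,26] (ℓ=10, even), read p_9/q_9
step 0: (13, 1)  from 13·(1,0) + (0,1)
…
step 7: (2714, 199)  from 1·(2073,152) + (641,47)
step 8: (4787, 351)  from 1·(2714,199) + (2073,152)
step 9: (7501, 550)  from 1·(4787,351) + (2714,199)
(x₁, y₁) = (7501, 550);  7501² − 186·550² = 1 ✓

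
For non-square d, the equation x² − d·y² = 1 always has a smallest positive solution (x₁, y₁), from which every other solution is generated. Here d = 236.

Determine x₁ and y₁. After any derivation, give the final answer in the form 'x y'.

561799 36570

[15; 2,1,3,5,1,6,1,5,3,1,2,30] for √236; ℓ=12 ⇒ convergent index 11
a_0=15:  p_0=15·1+0=15,  q_0=15·0+1=1
…
a_3=3:  p_3=3·46+31=169,  q_3=3·3+2=11
…
a_7=1:  p_7=1·7251+1060=8311,  q_7=1·472+69=541
…
a_9=3:  p_9=3·48806+8311=154729,  q_9=3·3177+541=10072
a_10=1:  p_10=1·154729+48806=203535,  q_10=1·10072+3177=13249
a_11=2:  p_11=2·203535+154729=561799,  q_11=2·13249+10072=36570
(x₁, y₁) = (561799, 36570);  561799² − 236·36570² = 1 ✓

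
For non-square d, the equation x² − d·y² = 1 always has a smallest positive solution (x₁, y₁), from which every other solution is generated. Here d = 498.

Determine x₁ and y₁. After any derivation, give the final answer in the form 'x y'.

179777 8056

√498 = [22; 3,6,22,6,3,44, …], period ℓ=6 (even) → k=5
step 0: (22, 1)  from 22·(1,0) + (0,1)
…
step 3: (9395, 421)  from 22·(424,19) + (67,3)
step 4: (56794, 2545)  from 6·(9395,421) + (424,19)
step 5: (179777, 8056)  from 3·(56794,2545) + (9395,421)
→ (179777, 8056).  Check: 179777²=32319769729, 498·8056²=32319769728, difference 1.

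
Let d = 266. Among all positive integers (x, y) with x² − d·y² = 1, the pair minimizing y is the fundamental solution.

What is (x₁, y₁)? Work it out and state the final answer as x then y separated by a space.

√266 → a₀=16, period (3,4,3,32); ℓ=4 even so k=3
step 0: (16, 1)  from 16·(1,0) + (0,1)
step 1: (49, 3)  from 3·(16,1) + (1,0)
step 2: (212, 13)  from 4·(49,3) + (16,1)
step 3: (685, 42)  from 3·(212,13) + (49,3)
fundamental: x₁=685, y₁=42  (since 469225 − 266·1764 = 1)

685 42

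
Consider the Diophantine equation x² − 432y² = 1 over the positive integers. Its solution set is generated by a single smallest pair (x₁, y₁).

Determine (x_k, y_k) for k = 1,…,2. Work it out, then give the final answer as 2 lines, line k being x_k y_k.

1351 65
3650401 175630

d=432: √d = [20; 1,3,1,1,1,3,1,40] (ℓ=8, even), read p_7/q_7
i=0: a=20 ⇒ p=20, q=1
i=1: a=1 ⇒ p=21, q=1
…
i=3: a=1 ⇒ p=104, q=5
i=4: a=1 ⇒ p=187, q=9
i=5: a=1 ⇒ p=291, q=14
i=6: a=3 ⇒ p=1060, q=51
i=7: a=1 ⇒ p=1351, q=65
(x₁, y₁) = (1351, 65);  1351² − 432·65² = 1 ✓
(x_2, y_2) = (1351·1351 + 432·65·65, 1351·65 + 65·1351) = (3650401, 175630)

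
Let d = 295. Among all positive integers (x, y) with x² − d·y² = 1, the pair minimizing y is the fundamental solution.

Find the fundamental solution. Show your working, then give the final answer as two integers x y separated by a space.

2024999 117900

d=295: √d = [17; 5,1,2,3,2,6,2,3,2,1,5,34] (ℓ=12, even), read p_11/q_11
k=0  a_k=17  p_k/q_k = 17/1
…
k=2  a_k=1  p_k/q_k = 103/6
k=3  a_k=2  p_k/q_k = 292/17
k=4  a_k=3  p_k/q_k = 979/57
…
k=6  a_k=6  p_k/q_k = 14479/843
…
k=10  a_k=1  p_k/q_k = 355517/20699
k=11  a_k=5  p_k/q_k = 2024999/117900
→ (2024999, 117900).  Check: 2024999²=4100620950001, 295·117900²=4100620950000, difference 1.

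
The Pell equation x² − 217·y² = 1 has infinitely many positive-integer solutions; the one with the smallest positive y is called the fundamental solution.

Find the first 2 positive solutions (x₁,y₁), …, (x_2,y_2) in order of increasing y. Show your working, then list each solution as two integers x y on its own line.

d=217: √d = [14; 1,2,1,2,1,…,2,1,28] (ℓ=16, even), read p_15/q_15
i=0: a=14 ⇒ p=14, q=1
i=1: a=1 ⇒ p=15, q=1
i=2: a=2 ⇒ p=44, q=3
…
i=4: a=2 ⇒ p=162, q=11
i=5: a=1 ⇒ p=221, q=15
…
i=9: a=9 ⇒ p=139163, q=9447
…
i=12: a=2 ⇒ p=740980, q=50301
…
i=14: a=2 ⇒ p=2809702, q=190735
i=15: a=1 ⇒ p=3844063, q=260952
→ (3844063, 260952).  Check: 3844063²=14776820347969, 217·260952²=14776820347968, difference 1.
(x_2, y_2) = (3844063·3844063 + 217·260952·260952, 3844063·260952 + 260952·3844063) = (29553640695937, 2006231855952)

3844063 260952
29553640695937 2006231855952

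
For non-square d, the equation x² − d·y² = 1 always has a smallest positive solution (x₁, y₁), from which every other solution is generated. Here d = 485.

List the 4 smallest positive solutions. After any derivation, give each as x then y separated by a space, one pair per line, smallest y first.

969 44
1877921 85272
3639409929 165257092
7053174564481 320268159024

√485 = [22; 44, …], period ℓ=1 (odd) → k=1
i=0: a=22 ⇒ p=22, q=1
i=1: a=44 ⇒ p=969, q=44
→ (969, 44).  Check: 969²=938961, 485·44²=938960, difference 1.
n=2: (969,44)∘(969,44) = (969·969+485·44·44, 969·44+44·969) = (1877921,85272)
n=3: (1877921,85272)∘(969,44) = (969·1877921+485·44·85272, 969·85272+44·1877921) = (3639409929,165257092)
n=4: (3639409929,165257092)∘(969,44) = (969·3639409929+485·44·165257092, 969·165257092+44·3639409929) = (7053174564481,320268159024)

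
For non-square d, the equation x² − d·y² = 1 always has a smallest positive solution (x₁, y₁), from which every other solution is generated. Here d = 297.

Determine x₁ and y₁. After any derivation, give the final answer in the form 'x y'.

48599 2820

√297 → a₀=17, period (4,3,1,1,2,1,1,3,4,34); ℓ=10 even so k=9
i=0: a=17 ⇒ p=17, q=1
…
i=3: a=1 ⇒ p=293, q=17
…
i=7: a=1 ⇒ p=3171, q=184
i=8: a=3 ⇒ p=11357, q=659
i=9: a=4 ⇒ p=48599, q=2820
fundamental: x₁=48599, y₁=2820  (since 2361862801 − 297·7952400 = 1)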